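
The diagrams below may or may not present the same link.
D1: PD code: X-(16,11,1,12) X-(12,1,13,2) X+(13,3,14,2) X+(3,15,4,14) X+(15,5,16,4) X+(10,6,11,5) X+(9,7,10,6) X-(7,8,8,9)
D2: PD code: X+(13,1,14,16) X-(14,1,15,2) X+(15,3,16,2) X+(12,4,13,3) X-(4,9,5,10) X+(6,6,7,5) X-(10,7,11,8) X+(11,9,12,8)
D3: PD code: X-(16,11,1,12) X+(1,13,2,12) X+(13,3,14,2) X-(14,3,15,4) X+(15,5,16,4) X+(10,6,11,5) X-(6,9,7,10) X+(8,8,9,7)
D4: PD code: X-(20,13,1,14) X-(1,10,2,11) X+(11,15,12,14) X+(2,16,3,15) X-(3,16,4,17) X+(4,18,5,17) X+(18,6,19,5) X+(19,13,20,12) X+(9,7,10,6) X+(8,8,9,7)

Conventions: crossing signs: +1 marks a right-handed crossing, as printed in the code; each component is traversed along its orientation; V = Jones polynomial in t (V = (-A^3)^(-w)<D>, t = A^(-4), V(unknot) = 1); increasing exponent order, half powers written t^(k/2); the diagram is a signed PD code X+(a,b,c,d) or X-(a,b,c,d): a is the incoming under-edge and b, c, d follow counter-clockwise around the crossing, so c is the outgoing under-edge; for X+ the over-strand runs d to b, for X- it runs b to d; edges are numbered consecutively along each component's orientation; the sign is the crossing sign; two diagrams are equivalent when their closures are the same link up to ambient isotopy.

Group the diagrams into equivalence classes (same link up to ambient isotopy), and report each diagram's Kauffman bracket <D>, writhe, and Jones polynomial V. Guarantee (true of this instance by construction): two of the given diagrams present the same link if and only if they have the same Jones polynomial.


equivalence classes: {D1, D2, D3, D4}
D1 (bracket A^6; 8 crossings at w = +2): V = 1
V(D2) = 1  [8 crossings, <D> = A^6, w = +2]
D3 (bracket A^6; 8 crossings at w = +2): V = 1
D4 (bracket A^12; 10 crossings at w = +4): V = 1
observation: all 4 diagrams share one V(t), hence one class


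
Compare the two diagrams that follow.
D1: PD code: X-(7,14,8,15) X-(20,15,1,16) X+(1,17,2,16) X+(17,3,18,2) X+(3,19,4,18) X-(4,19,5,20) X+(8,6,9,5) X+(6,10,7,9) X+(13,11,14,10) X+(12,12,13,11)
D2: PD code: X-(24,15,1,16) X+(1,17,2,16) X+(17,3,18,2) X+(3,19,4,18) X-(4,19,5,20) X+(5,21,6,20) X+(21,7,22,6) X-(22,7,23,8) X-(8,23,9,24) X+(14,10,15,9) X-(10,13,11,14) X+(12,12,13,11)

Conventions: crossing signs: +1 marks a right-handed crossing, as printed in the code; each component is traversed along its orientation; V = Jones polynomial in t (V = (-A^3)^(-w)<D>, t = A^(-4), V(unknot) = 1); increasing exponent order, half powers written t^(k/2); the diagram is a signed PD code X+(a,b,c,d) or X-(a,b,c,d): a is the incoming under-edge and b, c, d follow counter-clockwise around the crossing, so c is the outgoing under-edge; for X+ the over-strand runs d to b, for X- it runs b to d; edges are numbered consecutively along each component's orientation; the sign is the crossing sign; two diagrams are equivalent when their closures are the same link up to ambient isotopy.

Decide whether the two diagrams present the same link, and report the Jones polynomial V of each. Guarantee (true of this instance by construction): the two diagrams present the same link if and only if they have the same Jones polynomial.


equivalent: yes
D1 (bracket A^12; 10 crossings at w = +4): V = 1
V(D2) = 1  [12 crossings, <D> = A^6, w = +2]
observation: all 2 diagrams share one V(t), hence one class


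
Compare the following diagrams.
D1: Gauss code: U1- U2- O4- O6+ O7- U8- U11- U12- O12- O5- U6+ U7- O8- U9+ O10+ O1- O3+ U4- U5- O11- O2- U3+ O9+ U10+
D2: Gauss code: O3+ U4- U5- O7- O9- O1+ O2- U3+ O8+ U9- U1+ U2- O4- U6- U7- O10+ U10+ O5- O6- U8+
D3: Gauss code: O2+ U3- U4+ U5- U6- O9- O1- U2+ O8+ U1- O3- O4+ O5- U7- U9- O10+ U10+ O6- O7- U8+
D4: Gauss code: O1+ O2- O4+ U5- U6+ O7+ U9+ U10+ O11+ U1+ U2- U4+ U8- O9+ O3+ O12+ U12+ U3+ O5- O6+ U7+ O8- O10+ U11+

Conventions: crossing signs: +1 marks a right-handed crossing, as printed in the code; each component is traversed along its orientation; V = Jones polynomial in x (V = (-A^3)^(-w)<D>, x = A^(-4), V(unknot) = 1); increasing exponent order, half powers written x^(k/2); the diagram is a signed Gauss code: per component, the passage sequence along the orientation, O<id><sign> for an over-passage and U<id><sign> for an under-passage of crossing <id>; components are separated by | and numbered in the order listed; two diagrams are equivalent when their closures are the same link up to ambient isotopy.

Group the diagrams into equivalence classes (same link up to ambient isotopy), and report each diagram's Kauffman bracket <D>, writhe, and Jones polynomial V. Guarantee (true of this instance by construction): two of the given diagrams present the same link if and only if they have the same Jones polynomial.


equivalence classes: {D1, D2, D3} | {D4}
D1 (bracket A^-16 - A^-12 + 2A^-8 - 2A^-4 + 2 - 2A^4 + A^8; 12 crossings at w = -4): V = x^-5 - 2x^-4 + 2x^-3 - 2x^-2 + 2x^-1 - 1 + x
V(D2) = x^-5 - 2x^-4 + 2x^-3 - 2x^-2 + 2x^-1 - 1 + x  [10 crossings, <D> = A^-10 - A^-6 + 2A^-2 - 2A^2 + 2A^6 - 2A^10 + A^14, w = -2]
V(D3) = x^-5 - 2x^-4 + 2x^-3 - 2x^-2 + 2x^-1 - 1 + x  [10 crossings, <D> = A^-10 - A^-6 + 2A^-2 - 2A^2 + 2A^6 - 2A^10 + A^14, w = -2]
V(D4) = x - x^2 + 2x^3 - x^4 + x^5 - x^6  [12 crossings, <D> = -A^-6 + A^-2 - A^2 + 2A^6 - A^10 + A^14, w = +6]
key observation: 2 values of V(x) split the 4 diagrams


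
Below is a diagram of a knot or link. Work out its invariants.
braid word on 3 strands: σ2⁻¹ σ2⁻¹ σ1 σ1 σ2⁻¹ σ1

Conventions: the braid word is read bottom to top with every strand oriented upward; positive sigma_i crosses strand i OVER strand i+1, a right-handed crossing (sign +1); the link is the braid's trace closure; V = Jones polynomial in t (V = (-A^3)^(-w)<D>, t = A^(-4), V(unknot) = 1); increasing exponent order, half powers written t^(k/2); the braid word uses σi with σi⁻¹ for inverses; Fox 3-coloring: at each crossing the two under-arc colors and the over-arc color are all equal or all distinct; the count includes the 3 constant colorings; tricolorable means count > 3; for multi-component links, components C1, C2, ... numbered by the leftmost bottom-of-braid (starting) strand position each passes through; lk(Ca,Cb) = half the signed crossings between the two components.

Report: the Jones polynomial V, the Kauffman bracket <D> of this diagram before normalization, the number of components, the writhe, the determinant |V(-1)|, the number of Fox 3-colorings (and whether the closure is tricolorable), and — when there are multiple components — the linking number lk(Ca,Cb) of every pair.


V(t) = -t^-3 + 2t^-2 - 2t^-1 + 3 - 2t + 2t^2 - t^3
bracket: -A^-12 + 2A^-8 - 2A^-4 + 3 - 2A^4 + 2A^8 - A^12, w = 0
1 component, writhe 0, over 6 crossings
det 13, colorings 3 of 3^6 — not tricolorable
observation: |V(-1)| = 13: so not tricolorable, since 3 does not divide 13


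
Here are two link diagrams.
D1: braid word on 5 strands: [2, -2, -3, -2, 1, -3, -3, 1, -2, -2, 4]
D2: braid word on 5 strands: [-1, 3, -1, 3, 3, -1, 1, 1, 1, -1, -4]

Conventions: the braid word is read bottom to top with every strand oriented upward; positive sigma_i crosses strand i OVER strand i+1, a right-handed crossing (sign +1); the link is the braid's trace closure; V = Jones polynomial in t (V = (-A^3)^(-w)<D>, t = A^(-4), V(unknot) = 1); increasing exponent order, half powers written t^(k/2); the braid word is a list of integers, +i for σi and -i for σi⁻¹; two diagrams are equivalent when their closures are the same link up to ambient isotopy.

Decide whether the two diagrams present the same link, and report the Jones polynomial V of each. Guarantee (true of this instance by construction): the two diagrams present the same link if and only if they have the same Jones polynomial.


same link: no
V(D1) = t^(-13/2) - t^(-11/2) + 2t^(-9/2) - 2t^(-7/2) + t^(-5/2) - 2t^(-3/2) - t^(1/2)  [11 crossings, <D> = A^-11 + 2A^-3 - A + 2A^5 - 2A^9 + A^13 - A^17, w = -3]
V(D2) = -t^(1/2) - t^(3/2) - t^(5/2) + t^(9/2)  (w +1, c 11, <D> = -A^-15 + A^-7 + A^-3 + A)
note: 2 classes among 2 diagrams; unequal V(t) rules out equality


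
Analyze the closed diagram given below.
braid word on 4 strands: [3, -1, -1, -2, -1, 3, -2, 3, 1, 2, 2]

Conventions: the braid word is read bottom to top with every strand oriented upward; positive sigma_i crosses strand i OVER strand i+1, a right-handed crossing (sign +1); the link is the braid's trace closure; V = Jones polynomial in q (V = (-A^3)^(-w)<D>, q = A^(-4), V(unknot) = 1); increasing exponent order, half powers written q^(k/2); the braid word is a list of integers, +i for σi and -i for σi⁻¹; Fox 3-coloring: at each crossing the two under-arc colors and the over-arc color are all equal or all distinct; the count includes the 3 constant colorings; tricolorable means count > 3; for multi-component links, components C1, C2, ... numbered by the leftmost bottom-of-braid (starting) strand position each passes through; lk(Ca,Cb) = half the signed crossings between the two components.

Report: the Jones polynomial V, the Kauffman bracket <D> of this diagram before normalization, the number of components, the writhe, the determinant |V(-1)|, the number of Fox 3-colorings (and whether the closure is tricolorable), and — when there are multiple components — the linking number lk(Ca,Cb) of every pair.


V(q) = -q^-3 + 3q^-2 - 4q^-1 + 5 - 5q + 5q^2 - 3q^3 + 2q^4 - q^5
bracket: A^-17 - 2A^-13 + 3A^-9 - 5A^-5 + 5A^-1 - 5A^3 + 4A^7 - 3A^11 + A^15, w = +1
1 component, writhe +1, over 11 crossings
det 29, colorings 3 of 3^11 — not tricolorable
observation: det 29 = |V(-1)|; not divisible by 3, so not tricolorable


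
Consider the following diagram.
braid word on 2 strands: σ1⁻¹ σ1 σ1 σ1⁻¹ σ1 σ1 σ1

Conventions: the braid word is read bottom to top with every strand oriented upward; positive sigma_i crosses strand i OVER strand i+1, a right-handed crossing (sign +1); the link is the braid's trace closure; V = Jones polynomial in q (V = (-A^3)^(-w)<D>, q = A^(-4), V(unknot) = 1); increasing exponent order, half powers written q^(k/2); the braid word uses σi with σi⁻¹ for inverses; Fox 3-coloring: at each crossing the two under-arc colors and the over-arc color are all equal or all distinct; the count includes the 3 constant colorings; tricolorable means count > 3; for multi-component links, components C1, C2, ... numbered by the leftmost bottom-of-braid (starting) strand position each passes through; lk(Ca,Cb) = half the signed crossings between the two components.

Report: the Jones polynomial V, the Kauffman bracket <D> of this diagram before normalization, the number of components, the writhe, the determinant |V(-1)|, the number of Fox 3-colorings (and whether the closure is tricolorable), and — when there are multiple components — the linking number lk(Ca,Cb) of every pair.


Jones polynomial: V(q) = q + q^3 - q^4
<D> = A^-7 - A^-3 - A^5; writhe +3
components 1, writhe +3 (7 crossings)
3-colorings: 9 of 3^7, det 3 — tricolorable
note: |V(-1)| = 3: so tricolorable, since 3 divides 3


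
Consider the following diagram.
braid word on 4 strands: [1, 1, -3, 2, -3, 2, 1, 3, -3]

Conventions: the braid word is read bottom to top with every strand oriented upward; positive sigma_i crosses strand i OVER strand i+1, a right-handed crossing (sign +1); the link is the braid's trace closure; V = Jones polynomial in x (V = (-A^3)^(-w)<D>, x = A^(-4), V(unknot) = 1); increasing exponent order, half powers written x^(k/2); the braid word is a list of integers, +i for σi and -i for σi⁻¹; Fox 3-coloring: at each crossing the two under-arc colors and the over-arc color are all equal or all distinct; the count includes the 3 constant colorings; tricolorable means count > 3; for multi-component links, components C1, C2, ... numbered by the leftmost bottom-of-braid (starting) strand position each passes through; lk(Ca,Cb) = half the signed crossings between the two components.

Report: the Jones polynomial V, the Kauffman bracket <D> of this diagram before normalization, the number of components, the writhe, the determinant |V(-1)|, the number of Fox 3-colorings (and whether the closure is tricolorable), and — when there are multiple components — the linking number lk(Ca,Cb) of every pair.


V(x) = x^-1 - 1 + 2x - 3x^2 + 3x^3 - 2x^4 + 2x^5 - x^6
bracket: A^-15 - 2A^-11 + 2A^-7 - 3A^-3 + 3A - 2A^5 + A^9 - A^13, w = +3
1 component, writhe +3, over 9 crossings
det 15, colorings 9 of 3^9 — tricolorable
observation: w = +3 (over 9 crossings) is diagram-only; (-A^3)^(-3) removes it from V


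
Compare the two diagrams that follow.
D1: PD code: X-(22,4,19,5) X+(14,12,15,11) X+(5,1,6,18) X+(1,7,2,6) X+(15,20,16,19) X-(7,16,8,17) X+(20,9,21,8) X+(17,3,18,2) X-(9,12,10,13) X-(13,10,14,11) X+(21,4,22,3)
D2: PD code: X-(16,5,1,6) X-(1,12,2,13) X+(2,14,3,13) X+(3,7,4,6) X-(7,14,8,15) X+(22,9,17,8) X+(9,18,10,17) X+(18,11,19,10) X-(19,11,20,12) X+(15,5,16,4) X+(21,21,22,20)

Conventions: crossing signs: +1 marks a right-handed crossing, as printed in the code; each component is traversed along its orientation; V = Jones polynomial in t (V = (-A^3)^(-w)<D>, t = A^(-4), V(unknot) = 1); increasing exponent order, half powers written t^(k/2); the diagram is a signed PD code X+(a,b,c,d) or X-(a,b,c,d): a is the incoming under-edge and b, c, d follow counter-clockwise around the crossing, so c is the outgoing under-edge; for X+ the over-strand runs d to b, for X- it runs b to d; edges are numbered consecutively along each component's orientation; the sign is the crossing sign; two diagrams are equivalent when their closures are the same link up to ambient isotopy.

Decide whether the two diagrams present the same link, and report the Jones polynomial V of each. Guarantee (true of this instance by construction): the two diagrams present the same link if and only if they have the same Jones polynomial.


same link: no
V(D1) = -t^(3/2) - 2t^(7/2) + t^(9/2) - t^(11/2) + t^(13/2)  [11 crossings, <D> = -A^-17 + A^-13 - A^-9 + 2A^-5 + A^3, w = +3]
D2 (bracket A^-1 + A^7; 11 crossings at w = +3): V = -t^(1/2) - t^(5/2)
note: 2 values of V(t) split the 2 diagrams


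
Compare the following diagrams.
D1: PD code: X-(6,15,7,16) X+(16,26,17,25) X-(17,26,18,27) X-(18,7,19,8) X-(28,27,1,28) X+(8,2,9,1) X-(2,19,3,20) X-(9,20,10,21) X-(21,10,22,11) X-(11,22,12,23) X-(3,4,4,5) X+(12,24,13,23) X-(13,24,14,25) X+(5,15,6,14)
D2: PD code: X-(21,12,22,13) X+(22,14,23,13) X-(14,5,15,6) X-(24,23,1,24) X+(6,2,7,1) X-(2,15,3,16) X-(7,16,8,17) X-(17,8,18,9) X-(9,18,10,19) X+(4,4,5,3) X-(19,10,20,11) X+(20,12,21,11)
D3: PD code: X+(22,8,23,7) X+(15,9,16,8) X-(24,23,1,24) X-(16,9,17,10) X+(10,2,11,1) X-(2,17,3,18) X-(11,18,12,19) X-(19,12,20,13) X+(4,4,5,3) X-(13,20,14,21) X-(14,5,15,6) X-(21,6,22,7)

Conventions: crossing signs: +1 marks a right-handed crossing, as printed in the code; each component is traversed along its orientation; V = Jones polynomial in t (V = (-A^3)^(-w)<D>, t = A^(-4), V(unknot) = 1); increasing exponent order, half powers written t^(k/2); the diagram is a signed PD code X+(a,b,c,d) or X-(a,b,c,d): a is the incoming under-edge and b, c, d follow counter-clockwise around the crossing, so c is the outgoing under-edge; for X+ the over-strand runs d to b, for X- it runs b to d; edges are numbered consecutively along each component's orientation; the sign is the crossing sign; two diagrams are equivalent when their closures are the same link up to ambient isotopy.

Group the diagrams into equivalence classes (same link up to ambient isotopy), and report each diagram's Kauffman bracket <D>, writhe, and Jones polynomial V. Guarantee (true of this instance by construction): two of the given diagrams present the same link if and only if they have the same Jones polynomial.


grouping into links: {D1, D2, D3}
V(D1) = -t^-6 + t^-5 - t^-4 + 2t^-3 - t^-2 + t^-1  (w -6, c 14, <D> = A^-14 - A^-10 + 2A^-6 - A^-2 + A^2 - A^6)
V(D2) = -t^-6 + t^-5 - t^-4 + 2t^-3 - t^-2 + t^-1  [12 crossings, <D> = A^-8 - A^-4 + 2 - A^4 + A^8 - A^12, w = -4]
V(D3) = -t^-6 + t^-5 - t^-4 + 2t^-3 - t^-2 + t^-1  (w -4, c 12, <D> = A^-8 - A^-4 + 2 - A^4 + A^8 - A^12)
key observation: all 3 diagrams share one V(t), hence one class


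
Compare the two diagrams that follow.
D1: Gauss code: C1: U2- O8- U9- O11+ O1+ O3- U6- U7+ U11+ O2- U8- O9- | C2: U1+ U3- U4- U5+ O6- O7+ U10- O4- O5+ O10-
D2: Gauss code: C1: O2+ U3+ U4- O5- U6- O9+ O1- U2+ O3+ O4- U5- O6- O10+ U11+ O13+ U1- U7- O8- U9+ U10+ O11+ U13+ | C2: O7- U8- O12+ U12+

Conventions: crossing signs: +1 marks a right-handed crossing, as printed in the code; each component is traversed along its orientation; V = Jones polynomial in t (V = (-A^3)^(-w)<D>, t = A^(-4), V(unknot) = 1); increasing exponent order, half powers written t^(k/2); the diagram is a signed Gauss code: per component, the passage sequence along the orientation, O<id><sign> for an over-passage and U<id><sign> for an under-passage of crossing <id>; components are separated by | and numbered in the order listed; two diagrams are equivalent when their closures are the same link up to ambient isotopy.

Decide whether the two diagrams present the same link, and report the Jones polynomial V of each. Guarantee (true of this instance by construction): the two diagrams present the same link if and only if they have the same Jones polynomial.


equivalent: no
D1 (bracket A^-7 + A^-3 + A - A^9; 11 crossings at w = -3): V = t^(-9/2) - t^(-5/2) - t^(-3/2) - t^(-1/2)
D2 (bracket -A^-11 + A^-7 - A^-3 + 2A + A^9; 13 crossings at w = +1): V = -t^(-3/2) - 2t^(1/2) + t^(3/2) - t^(5/2) + t^(7/2)
key observation: 2 values of V(t) split the 2 diagrams


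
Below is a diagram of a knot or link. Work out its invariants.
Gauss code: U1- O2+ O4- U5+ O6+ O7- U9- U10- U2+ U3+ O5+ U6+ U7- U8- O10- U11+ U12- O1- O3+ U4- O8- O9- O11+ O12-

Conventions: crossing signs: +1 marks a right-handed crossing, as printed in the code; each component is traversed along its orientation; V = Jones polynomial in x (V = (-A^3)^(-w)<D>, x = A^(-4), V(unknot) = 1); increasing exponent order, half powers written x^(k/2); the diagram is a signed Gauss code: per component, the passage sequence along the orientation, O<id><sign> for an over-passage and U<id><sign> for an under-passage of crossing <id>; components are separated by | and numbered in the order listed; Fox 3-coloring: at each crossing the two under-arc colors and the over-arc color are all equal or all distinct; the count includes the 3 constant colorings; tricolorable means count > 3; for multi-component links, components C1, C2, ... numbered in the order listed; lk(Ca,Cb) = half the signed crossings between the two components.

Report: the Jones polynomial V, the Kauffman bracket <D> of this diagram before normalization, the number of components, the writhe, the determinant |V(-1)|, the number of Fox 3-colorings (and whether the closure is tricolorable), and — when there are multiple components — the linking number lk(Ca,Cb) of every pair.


Jones polynomial: V(x) = -x^-4 + x^-3 + x^-1
<D> = A^-2 + A^6 - A^10; writhe -2
components 1, writhe -2 (12 crossings)
3-colorings: 9 of 3^12, det 3 — tricolorable
note: det 3 = |V(-1)|; divisible by 3, so tricolorable


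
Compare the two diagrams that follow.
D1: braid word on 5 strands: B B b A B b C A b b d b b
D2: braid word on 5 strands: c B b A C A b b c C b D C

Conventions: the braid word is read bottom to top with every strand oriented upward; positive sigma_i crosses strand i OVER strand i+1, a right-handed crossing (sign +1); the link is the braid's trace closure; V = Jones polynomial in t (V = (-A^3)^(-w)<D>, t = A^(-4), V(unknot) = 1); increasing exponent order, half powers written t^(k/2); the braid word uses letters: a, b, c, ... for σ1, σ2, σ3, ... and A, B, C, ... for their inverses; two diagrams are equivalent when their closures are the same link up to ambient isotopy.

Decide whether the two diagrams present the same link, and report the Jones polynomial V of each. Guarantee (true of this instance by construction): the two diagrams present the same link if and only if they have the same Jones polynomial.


equivalent: yes
D1 (bracket -A^-11 + A^-7 - A^-3 + 2A + A^9; 13 crossings at w = +1): V = -t^(-3/2) - 2t^(1/2) + t^(3/2) - t^(5/2) + t^(7/2)
V(D2) = -t^(-3/2) - 2t^(1/2) + t^(3/2) - t^(5/2) + t^(7/2)  (w -1, c 13, <D> = -A^-17 + A^-13 - A^-9 + 2A^-5 + A^3)
key observation: from 13 to 13 crossings by R-moves: one link, two diagrams


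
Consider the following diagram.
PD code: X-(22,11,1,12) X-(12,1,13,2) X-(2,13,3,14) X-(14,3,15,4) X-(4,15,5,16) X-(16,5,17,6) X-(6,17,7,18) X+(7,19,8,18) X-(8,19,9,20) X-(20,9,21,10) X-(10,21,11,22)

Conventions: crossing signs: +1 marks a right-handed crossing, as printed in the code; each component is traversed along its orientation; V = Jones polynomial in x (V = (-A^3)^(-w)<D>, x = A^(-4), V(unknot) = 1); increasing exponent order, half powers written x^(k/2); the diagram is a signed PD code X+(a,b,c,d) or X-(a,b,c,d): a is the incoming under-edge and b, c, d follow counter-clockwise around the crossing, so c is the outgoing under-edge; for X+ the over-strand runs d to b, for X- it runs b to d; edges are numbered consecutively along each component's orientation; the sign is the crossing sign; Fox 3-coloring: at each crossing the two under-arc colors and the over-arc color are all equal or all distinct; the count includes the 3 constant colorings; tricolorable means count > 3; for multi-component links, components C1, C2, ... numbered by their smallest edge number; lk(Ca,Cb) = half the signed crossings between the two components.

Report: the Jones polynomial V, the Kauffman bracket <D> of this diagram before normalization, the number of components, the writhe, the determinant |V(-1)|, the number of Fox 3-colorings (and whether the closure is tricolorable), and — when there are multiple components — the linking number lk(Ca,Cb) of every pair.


V(x) = -x^-13 + x^-12 - x^-11 + x^-10 - x^-9 + x^-8 - x^-7 + x^-6 + x^-4
bracket: -A^-11 - A^-3 + A - A^5 + A^9 - A^13 + A^17 - A^21 + A^25, w = -9
1 component, writhe -9, over 11 crossings
det 9, colorings 9 of 3^11 — tricolorable
observation: w = -9 shifts under R1 moves; the (-A^3)^(9) factor cancels that in V


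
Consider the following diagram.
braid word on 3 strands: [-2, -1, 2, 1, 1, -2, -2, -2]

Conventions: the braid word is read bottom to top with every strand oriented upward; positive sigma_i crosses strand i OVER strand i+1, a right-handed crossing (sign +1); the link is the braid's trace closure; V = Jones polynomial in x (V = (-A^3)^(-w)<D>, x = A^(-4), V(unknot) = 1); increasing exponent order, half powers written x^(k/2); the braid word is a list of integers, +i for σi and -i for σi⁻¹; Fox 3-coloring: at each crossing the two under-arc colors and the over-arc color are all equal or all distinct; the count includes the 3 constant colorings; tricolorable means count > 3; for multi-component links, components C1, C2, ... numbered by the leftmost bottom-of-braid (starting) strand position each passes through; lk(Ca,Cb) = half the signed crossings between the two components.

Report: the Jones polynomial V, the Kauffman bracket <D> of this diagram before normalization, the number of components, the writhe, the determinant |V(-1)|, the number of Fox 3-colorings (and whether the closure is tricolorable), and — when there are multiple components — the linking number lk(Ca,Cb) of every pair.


V = x^-5 - 2x^-4 + 2x^-3 - 2x^-2 + 2x^-1 - 1 + x
<D> = A^-10 - A^-6 + 2A^-2 - 2A^2 + 2A^6 - 2A^10 + A^14 (w = -2)
1 component over 8 crossings, w = -2
3 Fox colorings among 3^8, |V(-1)| = 11: not tricolorable
why: |V(-1)| = 11: so not tricolorable, since 3 does not divide 11


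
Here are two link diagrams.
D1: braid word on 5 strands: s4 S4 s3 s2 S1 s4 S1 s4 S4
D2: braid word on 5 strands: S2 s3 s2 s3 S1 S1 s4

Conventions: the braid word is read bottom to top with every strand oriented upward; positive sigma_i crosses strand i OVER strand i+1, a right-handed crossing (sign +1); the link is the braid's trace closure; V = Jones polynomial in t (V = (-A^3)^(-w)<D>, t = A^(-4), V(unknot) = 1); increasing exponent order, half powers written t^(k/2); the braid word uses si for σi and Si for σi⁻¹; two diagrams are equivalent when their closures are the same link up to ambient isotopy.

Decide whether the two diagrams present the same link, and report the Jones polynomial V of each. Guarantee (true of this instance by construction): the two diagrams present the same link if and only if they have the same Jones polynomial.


equivalent: yes
D1 (bracket A^5 + A^13; 9 crossings at w = +1): V = -t^(-5/2) - t^(-1/2)
D2 (bracket A^5 + A^13; 7 crossings at w = +1): V = -t^(-5/2) - t^(-1/2)
key observation: one V(t) for all 2 diagrams — one class (guaranteed)


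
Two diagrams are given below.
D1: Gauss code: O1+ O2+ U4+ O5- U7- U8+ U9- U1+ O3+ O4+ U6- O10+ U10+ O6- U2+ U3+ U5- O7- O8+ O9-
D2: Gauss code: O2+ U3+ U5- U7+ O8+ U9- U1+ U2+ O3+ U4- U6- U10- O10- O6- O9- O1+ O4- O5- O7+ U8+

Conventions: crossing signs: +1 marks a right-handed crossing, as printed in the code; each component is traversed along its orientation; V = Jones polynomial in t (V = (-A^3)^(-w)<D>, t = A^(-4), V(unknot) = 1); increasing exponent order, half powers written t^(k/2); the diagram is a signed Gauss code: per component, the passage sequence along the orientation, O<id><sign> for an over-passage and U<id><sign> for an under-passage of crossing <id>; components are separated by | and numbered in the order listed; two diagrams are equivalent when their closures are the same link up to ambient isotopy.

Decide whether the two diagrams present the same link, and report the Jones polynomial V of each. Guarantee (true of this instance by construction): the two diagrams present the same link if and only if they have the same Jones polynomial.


equivalent: no
D1 (bracket A^6; 10 crossings at w = +2): V = 1
V(D2) = t + t^3 - t^4  [10 crossings, <D> = -A^-16 + A^-12 + A^-4, w = 0]
observation: 2 classes among 2 diagrams; unequal V(t) rules out equality


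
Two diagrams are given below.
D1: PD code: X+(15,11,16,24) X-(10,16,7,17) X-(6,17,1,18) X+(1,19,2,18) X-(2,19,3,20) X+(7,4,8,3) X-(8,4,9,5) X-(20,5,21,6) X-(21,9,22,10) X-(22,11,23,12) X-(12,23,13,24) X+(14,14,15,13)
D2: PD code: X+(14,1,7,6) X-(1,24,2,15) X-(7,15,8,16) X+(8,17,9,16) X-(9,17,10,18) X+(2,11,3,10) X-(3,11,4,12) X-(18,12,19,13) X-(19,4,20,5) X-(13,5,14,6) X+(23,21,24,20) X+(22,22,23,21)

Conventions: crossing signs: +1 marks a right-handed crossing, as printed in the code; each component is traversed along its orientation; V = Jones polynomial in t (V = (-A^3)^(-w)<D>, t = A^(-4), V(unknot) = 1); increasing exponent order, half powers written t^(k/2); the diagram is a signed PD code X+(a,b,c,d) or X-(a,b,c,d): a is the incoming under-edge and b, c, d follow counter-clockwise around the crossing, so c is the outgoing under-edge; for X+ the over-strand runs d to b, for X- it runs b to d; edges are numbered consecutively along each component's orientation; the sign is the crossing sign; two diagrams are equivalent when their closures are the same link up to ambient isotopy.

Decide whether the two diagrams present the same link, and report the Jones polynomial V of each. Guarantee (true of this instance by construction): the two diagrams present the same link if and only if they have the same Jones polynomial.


equivalent: yes
V(D1) = t^-5 + 2t^-3 + t^-1  (w -4, c 12, <D> = A^-8 + 2 + A^8)
V(D2) = t^-5 + 2t^-3 + t^-1  [12 crossings, <D> = A^-2 + 2A^6 + A^14, w = -2]
key observation: all 2 diagrams share one V(t), hence one class


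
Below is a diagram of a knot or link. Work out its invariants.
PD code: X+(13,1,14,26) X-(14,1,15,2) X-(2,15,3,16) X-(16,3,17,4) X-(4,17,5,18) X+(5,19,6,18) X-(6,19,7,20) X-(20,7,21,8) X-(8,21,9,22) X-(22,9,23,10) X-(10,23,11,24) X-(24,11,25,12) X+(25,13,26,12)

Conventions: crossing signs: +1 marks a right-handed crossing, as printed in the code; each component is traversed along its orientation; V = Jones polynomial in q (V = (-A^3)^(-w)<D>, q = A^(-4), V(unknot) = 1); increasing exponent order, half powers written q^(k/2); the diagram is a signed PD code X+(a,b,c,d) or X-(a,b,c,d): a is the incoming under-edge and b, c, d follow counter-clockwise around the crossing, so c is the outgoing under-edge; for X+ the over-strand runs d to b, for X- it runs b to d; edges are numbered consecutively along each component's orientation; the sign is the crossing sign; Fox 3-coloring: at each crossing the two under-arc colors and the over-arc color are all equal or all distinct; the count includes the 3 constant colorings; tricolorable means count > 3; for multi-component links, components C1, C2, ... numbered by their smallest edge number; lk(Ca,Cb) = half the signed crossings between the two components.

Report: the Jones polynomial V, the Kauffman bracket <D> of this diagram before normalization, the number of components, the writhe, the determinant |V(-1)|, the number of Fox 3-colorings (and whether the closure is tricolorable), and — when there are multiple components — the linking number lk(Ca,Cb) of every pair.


V(q) = -q^-10 + q^-9 - q^-8 + q^-7 - q^-6 + q^-5 + q^-3
bracket: -A^-9 - A^-1 + A^3 - A^7 + A^11 - A^15 + A^19, w = -7
1 component, writhe -7, over 13 crossings
det 7, colorings 3 of 3^13 — not tricolorable
observation: w = -7 (over 13 crossings) is diagram-only; (-A^3)^(7) removes it from V


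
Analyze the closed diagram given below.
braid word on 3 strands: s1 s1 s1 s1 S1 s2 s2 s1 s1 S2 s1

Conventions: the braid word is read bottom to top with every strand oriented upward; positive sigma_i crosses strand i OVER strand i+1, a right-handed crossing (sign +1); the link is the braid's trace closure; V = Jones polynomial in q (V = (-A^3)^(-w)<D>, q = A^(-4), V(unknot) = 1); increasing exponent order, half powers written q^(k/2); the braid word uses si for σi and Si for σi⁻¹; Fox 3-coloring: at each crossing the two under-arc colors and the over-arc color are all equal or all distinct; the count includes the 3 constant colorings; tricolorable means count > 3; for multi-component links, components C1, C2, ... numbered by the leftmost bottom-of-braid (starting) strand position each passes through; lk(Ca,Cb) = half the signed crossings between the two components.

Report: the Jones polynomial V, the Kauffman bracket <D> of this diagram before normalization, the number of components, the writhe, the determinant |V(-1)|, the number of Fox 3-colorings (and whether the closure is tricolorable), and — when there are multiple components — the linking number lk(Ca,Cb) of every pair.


V = -q^(5/2) + q^(7/2) - 3q^(9/2) + 3q^(11/2) - 4q^(13/2) + 4q^(15/2) - 3q^(17/2) + 2q^(19/2) - q^(21/2)
<D> = A^-21 - 2A^-17 + 3A^-13 - 4A^-9 + 4A^-5 - 3A^-1 + 3A^3 - A^7 + A^11 (w = +7)
2 components over 11 crossings, w = +7
lk(C1,C2): +3
3 Fox colorings among 3^11, |V(-1)| = 22: not tricolorable
why: w = +7 shifts under R1 moves; the (-A^3)^(-7) factor cancels that in V


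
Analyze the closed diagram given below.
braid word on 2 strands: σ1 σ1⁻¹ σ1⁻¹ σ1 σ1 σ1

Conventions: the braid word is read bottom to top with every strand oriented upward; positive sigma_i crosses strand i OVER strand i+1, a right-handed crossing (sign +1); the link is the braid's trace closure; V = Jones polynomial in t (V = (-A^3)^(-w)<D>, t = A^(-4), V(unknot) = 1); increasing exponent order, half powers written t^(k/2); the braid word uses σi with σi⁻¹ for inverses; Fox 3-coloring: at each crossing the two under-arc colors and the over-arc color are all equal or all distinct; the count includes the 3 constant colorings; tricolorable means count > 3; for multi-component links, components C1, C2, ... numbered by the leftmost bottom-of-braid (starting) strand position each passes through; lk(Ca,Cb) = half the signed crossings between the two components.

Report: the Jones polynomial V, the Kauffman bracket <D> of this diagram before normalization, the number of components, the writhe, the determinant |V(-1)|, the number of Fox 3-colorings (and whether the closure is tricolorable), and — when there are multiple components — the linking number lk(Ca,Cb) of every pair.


V = -t^(1/2) - t^(5/2)
<D> = -A^-4 - A^4 (w = +2)
2 components over 6 crossings, w = +2
lk(C1,C2): +1
3 Fox colorings among 3^6, |V(-1)| = 2: not tricolorable
why: the span of V is 2, within the link bound 6 + 2 - 1


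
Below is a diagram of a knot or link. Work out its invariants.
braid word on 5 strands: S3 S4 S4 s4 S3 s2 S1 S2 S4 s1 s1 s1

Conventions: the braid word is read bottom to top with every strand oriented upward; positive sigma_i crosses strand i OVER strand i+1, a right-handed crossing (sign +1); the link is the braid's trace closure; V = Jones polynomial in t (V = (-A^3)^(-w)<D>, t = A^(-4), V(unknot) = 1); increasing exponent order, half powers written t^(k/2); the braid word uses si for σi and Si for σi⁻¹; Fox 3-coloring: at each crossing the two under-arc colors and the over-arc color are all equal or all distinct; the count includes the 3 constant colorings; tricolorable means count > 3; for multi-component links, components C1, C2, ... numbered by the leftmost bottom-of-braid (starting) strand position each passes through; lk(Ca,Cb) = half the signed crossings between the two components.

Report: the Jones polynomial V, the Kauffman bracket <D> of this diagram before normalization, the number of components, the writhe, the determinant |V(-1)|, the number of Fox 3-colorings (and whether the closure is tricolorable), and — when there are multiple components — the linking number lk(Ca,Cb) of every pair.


V(t) = -t^-3 + t^-2 - t^-1 + 3 - t + t^2 - t^3
bracket: -A^-18 + A^-14 - A^-10 + 3A^-6 - A^-2 + A^2 - A^6, w = -2
1 component, writhe -2, over 12 crossings
det 9, colorings 27 of 3^12 — tricolorable
observation: free reduction leaves σ3⁻¹ σ4⁻¹ σ3⁻¹ σ2 σ1⁻¹ σ2⁻¹ σ4⁻¹ σ1 σ1 σ1 of the original 12 letters


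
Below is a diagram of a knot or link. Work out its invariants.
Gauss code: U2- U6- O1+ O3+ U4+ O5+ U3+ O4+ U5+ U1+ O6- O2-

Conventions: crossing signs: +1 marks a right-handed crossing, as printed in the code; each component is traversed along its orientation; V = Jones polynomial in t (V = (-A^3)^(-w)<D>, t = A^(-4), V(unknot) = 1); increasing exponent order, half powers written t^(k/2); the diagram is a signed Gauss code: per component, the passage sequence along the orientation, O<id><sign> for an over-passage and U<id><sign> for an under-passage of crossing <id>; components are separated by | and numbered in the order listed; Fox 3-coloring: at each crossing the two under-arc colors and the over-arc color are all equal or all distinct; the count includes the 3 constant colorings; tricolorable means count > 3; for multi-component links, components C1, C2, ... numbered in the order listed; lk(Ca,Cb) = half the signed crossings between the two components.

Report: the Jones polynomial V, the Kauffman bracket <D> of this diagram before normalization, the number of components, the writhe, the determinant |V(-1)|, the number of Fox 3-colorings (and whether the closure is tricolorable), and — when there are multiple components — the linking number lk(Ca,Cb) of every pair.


V(t) = t + t^3 - t^4
bracket: -A^-10 + A^-6 + A^2, w = +2
1 component, writhe +2, over 6 crossings
det 3, colorings 9 of 3^6 — tricolorable
observation: det 3 = |V(-1)|; divisible by 3, so tricolorable


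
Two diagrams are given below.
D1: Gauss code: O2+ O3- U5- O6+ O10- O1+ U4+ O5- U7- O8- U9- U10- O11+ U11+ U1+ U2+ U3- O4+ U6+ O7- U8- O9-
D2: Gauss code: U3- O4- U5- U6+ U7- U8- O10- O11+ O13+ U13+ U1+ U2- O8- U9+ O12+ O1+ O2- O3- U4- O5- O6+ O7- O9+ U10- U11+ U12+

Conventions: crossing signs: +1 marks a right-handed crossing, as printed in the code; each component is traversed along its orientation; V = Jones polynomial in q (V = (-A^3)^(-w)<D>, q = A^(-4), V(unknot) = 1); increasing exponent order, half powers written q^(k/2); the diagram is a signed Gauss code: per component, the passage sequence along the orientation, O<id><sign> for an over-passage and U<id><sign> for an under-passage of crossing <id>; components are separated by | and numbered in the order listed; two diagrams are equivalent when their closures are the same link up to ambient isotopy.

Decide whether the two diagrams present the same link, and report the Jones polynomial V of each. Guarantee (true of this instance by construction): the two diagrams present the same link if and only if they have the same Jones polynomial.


equivalent: no
V(D1) = q^-5 - 2q^-4 + 2q^-3 - 2q^-2 + 2q^-1 - 1 + q  (w -1, c 11, <D> = -A^-7 + A^-3 - 2A + 2A^5 - 2A^9 + 2A^13 - A^17)
V(D2) = 1  (w -1, c 13, <D> = -A^-3)
why: 2 classes among 2 diagrams; unequal V(q) rules out equality


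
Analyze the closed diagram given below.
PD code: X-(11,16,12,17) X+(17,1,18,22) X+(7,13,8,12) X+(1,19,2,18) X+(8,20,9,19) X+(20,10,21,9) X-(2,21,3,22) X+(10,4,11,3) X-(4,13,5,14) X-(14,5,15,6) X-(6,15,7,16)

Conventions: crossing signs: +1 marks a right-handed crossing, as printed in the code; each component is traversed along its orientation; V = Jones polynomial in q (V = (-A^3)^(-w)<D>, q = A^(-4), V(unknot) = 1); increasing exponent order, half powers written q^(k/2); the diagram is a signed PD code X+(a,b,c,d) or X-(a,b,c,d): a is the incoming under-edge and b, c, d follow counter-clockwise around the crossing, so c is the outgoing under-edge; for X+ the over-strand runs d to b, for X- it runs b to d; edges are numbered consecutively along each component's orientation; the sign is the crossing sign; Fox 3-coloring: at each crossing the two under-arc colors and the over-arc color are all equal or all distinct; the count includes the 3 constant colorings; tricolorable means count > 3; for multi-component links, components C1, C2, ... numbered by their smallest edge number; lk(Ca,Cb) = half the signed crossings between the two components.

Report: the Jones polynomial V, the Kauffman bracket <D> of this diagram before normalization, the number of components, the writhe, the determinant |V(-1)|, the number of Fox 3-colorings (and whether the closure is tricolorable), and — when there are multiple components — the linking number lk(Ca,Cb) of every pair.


V(q) = -q^-3 + 2q^-2 - 3q^-1 + 5 - 4q + 4q^2 - 3q^3 + 2q^4 - q^5
bracket: A^-17 - 2A^-13 + 3A^-9 - 4A^-5 + 4A^-1 - 5A^3 + 3A^7 - 2A^11 + A^15, w = +1
1 component, writhe +1, over 11 crossings
det 25, colorings 3 of 3^11 — not tricolorable
observation: the span of V is 8, forcing >= 8 crossings in any diagram


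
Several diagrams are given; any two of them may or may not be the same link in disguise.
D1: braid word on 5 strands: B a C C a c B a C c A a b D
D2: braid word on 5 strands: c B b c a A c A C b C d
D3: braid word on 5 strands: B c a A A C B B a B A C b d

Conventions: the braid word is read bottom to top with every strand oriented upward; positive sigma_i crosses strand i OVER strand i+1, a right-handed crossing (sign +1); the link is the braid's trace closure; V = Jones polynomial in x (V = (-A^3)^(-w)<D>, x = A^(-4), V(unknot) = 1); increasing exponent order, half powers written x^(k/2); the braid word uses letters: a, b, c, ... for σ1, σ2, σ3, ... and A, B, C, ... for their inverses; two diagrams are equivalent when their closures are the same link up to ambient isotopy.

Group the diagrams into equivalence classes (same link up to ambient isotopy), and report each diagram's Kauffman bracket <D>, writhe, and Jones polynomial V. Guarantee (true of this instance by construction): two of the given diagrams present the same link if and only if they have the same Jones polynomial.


equivalence classes: {D1} | {D2} | {D3}
D1 (bracket -A^-16 + A^-12 + A^-4; 14 crossings at w = 0): V = x + x^3 - x^4
V(D2) = 1  [12 crossings, <D> = A^6, w = +2]
V(D3) = -x^-6 + x^-5 - x^-4 + 2x^-3 - x^-2 + x^-1  (w -4, c 14, <D> = A^-8 - A^-4 + 2 - A^4 + A^8 - A^12)
observation: 3 classes among 3 diagrams; unequal V(x) rules out equality


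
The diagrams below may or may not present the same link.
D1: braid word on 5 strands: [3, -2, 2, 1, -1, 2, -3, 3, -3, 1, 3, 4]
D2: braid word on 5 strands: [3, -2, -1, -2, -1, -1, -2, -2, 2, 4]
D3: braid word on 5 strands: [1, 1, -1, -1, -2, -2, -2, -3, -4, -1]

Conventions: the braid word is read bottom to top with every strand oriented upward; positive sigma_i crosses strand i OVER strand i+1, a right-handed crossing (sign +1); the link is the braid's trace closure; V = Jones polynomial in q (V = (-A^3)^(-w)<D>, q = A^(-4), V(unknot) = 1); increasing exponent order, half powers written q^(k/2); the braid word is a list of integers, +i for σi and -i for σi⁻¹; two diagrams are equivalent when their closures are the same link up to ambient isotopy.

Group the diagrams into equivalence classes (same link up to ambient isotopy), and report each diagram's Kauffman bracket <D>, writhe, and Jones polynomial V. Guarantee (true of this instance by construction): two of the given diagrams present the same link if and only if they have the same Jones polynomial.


classes: {D1} | {D2} | {D3}
V(D1) = 1  [12 crossings, <D> = A^12, w = +4]
V(D2) = -q^-7 + q^-6 - q^-5 + q^-4 + q^-2  [10 crossings, <D> = A^-4 + A^4 - A^8 + A^12 - A^16, w = -4]
D3 (bracket A^-14 + A^-6 - A^-2; 10 crossings at w = -6): V = -q^-4 + q^-3 + q^-1
note: V(q) takes 3 values over 3 diagrams, fixing the grouping
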